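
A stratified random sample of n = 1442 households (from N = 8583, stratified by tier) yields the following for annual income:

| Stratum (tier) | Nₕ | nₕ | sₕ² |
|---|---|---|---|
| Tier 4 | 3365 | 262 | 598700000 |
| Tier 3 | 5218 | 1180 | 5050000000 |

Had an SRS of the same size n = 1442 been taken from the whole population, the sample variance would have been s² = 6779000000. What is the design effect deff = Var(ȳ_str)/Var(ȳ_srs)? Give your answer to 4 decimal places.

0.3958

Var(ȳ_str) = Σ Wₕ²(1−fₕ)sₕ²/nₕ with Wₕ = Nₕ/8583:
  Tier 4: (3365/8583)²·(1−262/3365)·598700000/262 = 323889.29
  Tier 3: (5218/8583)²·(1−1180/5218)·5050000000/1180 = 1.2240567 × 10^6
  → Var(ȳ_str) = 1.547946 × 10^6.
Var(ȳ_srs) = (1 − 1442/8583)·6779000000/1442 = 3.9112925 × 10^6.
deff = (1.547946 × 10^6) / (3.9112925 × 10^6) = 0.3958.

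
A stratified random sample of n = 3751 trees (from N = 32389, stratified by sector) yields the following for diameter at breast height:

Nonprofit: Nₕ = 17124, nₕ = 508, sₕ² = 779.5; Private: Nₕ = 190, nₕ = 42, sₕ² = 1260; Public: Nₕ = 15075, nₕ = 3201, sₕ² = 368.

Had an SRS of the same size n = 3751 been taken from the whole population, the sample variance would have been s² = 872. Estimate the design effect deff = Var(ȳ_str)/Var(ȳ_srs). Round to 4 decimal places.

Var(ȳ_str) = Σ Wₕ²(1−fₕ)sₕ²/nₕ with Wₕ = Nₕ/32389:
  Nonprofit: (17124/32389)²·(1−508/17124)·779.5/508 = 0.4161875
  Private: (190/32389)²·(1−42/190)·1260/42 = 8.0415819 × 10^-4
  Public: (15075/32389)²·(1−3201/15075)·368/3201 = 0.019616496
  → Var(ȳ_str) = 0.43660815.
Var(ȳ_srs) = (1 − 3751/32389)·872/3751 = 0.20554862.
deff = 0.43660815 / 0.20554862 = 2.1241.

2.1241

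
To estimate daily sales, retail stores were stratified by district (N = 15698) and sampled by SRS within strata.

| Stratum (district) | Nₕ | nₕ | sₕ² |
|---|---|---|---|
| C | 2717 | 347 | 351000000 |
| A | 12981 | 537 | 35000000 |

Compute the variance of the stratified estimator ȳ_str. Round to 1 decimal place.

69155.9

Var(ȳ_str) = Σₕ Wₕ²(1 − fₕ)sₕ²/nₕ with Wₕ = Nₕ/N, N = 15698.
C: Wₕ = 0.17307937; term = 0.17307937²·(1 − 0.12771439)·351000000/347 = 26431.814.
A: Wₕ = 0.82692063; term = 0.82692063²·(1 − 0.04136815)·35000000/537 = 42724.133.
Sum = 69155.947.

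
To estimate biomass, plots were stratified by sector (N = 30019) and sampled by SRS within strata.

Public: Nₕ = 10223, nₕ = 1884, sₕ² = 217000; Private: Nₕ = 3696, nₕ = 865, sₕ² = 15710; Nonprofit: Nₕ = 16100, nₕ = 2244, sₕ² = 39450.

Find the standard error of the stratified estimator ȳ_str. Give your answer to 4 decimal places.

Var(ȳ_str) = Σₕ Wₕ²(1 − fₕ)sₕ²/nₕ with Wₕ = Nₕ/N, N = 30019.
Public: Wₕ = 0.34055098; term = 0.34055098²·(1 − 0.18429033)·217000/1884 = 10.896292.
Private: Wₕ = 0.12312202; term = 0.12312202²·(1 − 0.23403680)·15710/865 = 0.21088198.
Nonprofit: Wₕ = 0.53632699; term = 0.53632699²·(1 − 0.13937888)·39450/2244 = 4.3520659.
Sum = 15.45924.
SE = √(15.45924) = 3.9318.

3.9318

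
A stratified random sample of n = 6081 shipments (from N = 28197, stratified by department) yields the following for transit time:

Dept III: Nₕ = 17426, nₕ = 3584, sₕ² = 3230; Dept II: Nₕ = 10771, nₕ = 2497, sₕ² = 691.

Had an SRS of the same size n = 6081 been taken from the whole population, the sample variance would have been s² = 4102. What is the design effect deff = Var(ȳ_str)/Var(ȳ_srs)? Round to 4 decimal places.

Var(ȳ_str) = Σ Wₕ²(1−fₕ)sₕ²/nₕ with Wₕ = Nₕ/28197:
  Dept III: (17426/28197)²·(1−3584/17426)·3230/3584 = 0.27341684
  Dept II: (10771/28197)²·(1−2497/10771)·691/2497 = 0.031018818
  → Var(ȳ_str) = 0.30443566.
Var(ȳ_srs) = (1 − 6081/28197)·4102/6081 = 0.52908364.
deff = 0.30443566 / 0.52908364 = 0.5754.

0.5754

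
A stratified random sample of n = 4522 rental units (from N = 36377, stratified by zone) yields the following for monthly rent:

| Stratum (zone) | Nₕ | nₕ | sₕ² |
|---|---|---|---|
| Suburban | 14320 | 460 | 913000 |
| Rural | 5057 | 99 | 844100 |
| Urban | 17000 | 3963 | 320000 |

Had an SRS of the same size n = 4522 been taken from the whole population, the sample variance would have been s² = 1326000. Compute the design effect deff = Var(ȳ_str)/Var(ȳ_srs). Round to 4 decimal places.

1.8411

Var(ȳ_str) = Σ Wₕ²(1−fₕ)sₕ²/nₕ with Wₕ = Nₕ/36377:
  Suburban: (14320/36377)²·(1−460/14320)·913000/460 = 297.69081
  Rural: (5057/36377)²·(1−99/5057)·844100/99 = 161.54905
  Urban: (17000/36377)²·(1−3963/17000)·320000/3963 = 13.5238
  → Var(ȳ_str) = 472.76366.
Var(ȳ_srs) = (1 − 4522/36377)·1326000/4522 = 256.78148.
deff = 472.76366 / 256.78148 = 1.8411.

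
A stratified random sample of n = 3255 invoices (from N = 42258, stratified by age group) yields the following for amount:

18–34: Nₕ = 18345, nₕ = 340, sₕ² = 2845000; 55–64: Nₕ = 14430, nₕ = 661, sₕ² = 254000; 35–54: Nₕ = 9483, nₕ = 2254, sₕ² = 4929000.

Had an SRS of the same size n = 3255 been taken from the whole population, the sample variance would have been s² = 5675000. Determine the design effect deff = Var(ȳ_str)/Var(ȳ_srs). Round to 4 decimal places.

1.0406

Var(ȳ_str) = Σ Wₕ²(1−fₕ)sₕ²/nₕ with Wₕ = Nₕ/42258:
  18–34: (18345/42258)²·(1−340/18345)·2845000/340 = 1547.734
  55–64: (14430/42258)²·(1−661/14430)·254000/661 = 42.754626
  35–54: (9483/42258)²·(1−2254/9483)·4929000/2254 = 83.948126
  → Var(ȳ_str) = 1674.4368.
Var(ȳ_srs) = (1 − 3255/42258)·5675000/3255 = 1609.1775.
deff = 1674.4368 / 1609.1775 = 1.0406.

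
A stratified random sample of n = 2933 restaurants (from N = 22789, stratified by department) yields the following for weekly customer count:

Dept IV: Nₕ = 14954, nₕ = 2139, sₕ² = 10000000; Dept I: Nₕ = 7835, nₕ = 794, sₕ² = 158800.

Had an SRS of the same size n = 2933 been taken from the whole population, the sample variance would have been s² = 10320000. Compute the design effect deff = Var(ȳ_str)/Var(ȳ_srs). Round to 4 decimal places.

0.5696

Var(ȳ_str) = Σ Wₕ²(1−fₕ)sₕ²/nₕ with Wₕ = Nₕ/22789:
  Dept IV: (14954/22789)²·(1−2139/14954)·10000000/2139 = 1725.1016
  Dept I: (7835/22789)²·(1−794/7835)·158800/794 = 21.244808
  → Var(ȳ_str) = 1746.3464.
Var(ȳ_srs) = (1 − 2933/22789)·10320000/2933 = 3065.7316.
deff = 1746.3464 / 3065.7316 = 0.5696.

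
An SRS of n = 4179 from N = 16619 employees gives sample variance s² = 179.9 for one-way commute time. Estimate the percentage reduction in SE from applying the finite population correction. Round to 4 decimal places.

f = n/N = 4179/16619 = 0.25145917.
SE_no-fpc = √(s²/n) = 0.20748151; SE_fpc = √((1−f)s²/n) = 0.17950938.
Ratio = √(1−f) = 0.86518254. Reduction = 100·(1 − 0.86518254) = 13.4817%.

13.4817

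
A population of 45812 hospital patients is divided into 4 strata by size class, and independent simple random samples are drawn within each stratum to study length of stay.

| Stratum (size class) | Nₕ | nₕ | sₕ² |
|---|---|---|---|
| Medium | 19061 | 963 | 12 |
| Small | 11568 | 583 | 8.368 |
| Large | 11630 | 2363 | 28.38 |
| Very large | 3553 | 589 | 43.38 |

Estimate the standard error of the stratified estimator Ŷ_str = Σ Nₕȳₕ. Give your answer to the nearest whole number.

2862

Var(Ŷ_str) = Σₕ Nₕ²(1 − fₕ)sₕ²/nₕ.
Medium: 19061²·(1 − 963/19061)·12/963 = 4.2986415 × 10^6.
Small: 11568²·(1 − 583/11568)·8.368/583 = 1.8239438 × 10^6.
Large: 11630²·(1 − 2363/11630)·28.38/2363 = 1.2943971 × 10^6.
Very large: 3553²·(1 − 589/3553)·43.38/589 = 775617.61.
Sum = 8.1926 × 10^6.
SE = √(8.1926 × 10^6) = 2862.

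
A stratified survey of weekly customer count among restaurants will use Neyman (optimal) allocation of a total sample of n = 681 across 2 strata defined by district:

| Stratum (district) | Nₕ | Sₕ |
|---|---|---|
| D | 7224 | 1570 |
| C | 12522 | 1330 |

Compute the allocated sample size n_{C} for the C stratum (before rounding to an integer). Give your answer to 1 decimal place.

Neyman allocation: nₕ = n·NₕSₕ / Σⱼ NⱼSⱼ.
Σ NⱼSⱼ = 7224·1570 + 12522·1330 = 2.799594 × 10^7.
n_{C} = 681·12522·1330 / (2.799594 × 10^7) = 405.1.

405.1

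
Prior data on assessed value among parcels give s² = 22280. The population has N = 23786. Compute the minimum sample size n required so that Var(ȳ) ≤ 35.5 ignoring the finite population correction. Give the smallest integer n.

628

Without fpc, n₀ = s²/D = 22280/35.5 = 627.6056.
Rounding up, n = 628.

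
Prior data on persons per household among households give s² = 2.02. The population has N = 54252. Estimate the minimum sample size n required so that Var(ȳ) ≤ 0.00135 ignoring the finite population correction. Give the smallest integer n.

Without fpc, n₀ = s²/D = 2.02/0.00135 = 1496.2963.
Rounding up, n = 1497.

1497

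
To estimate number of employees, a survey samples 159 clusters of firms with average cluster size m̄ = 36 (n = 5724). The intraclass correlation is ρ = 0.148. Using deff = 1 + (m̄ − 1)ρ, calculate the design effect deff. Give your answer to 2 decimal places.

deff = 1 + (36 − 1)·0.148 = 1 + 5.18 = 6.18.

6.18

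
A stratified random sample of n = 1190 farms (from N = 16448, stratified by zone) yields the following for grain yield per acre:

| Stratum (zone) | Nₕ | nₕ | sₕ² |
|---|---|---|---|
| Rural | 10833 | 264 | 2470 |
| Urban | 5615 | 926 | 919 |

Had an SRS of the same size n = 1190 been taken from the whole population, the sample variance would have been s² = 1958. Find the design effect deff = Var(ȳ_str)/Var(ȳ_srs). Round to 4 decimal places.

Var(ȳ_str) = Σ Wₕ²(1−fₕ)sₕ²/nₕ with Wₕ = Nₕ/16448:
  Rural: (10833/16448)²·(1−264/10833)·2470/264 = 3.9595832
  Urban: (5615/16448)²·(1−926/5615)·919/926 = 0.096584697
  → Var(ȳ_str) = 4.0561679.
Var(ȳ_srs) = (1 − 1190/16448)·1958/1190 = 1.5263363.
deff = 4.0561679 / 1.5263363 = 2.6575.

2.6575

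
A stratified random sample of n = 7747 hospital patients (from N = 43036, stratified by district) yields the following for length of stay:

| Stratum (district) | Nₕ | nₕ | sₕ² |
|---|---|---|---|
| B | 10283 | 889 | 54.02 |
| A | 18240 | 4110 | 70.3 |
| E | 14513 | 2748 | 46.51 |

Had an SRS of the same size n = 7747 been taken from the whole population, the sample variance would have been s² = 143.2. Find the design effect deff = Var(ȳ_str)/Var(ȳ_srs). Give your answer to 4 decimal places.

Var(ȳ_str) = Σ Wₕ²(1−fₕ)sₕ²/nₕ with Wₕ = Nₕ/43036:
  B: (10283/43036)²·(1−889/10283)·54.02/889 = 0.0031692713
  A: (18240/43036)²·(1−4110/18240)·70.3/4110 = 0.0023802178
  E: (14513/43036)²·(1−2748/14513)·46.51/2748 = 0.0015603245
  → Var(ȳ_str) = 0.0071098136.
Var(ȳ_srs) = (1 − 7747/43036)·143.2/7747 = 0.015157128.
deff = 0.0071098136 / 0.015157128 = 0.4691.

0.4691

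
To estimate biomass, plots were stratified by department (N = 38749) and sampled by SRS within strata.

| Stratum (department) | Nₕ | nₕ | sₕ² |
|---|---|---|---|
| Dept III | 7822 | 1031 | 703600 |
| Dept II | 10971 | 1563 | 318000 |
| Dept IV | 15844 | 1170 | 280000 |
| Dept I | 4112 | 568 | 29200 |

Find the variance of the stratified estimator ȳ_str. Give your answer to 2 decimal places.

Var(ȳ_str) = Σₕ Wₕ²(1 − fₕ)sₕ²/nₕ with Wₕ = Nₕ/N, N = 38749.
Dept III: Wₕ = 0.20186327; term = 0.20186327²·(1 − 0.13180772)·703600/1031 = 24.14336.
Dept II: Wₕ = 0.28312989; term = 0.28312989²·(1 − 0.14246650)·318000/1563 = 13.985908.
Dept IV: Wₕ = 0.40888797; term = 0.40888797²·(1 − 0.07384499)·280000/1170 = 37.05651.
Dept I: Wₕ = 0.10611887; term = 0.10611887²·(1 − 0.13813230)·29200/568 = 0.4989538.
Sum = 75.684732.

75.68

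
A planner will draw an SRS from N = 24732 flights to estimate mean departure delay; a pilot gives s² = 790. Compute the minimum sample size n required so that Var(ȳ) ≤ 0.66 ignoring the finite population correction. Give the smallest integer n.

Without fpc, n₀ = s²/D = 790/0.66 = 1196.9697.
Rounding up, n = 1197.

1197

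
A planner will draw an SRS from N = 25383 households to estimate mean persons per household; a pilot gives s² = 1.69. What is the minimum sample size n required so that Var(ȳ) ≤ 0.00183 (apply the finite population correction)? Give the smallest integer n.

Without fpc, n₀ = s²/D = 1.69/0.00183 = 923.4973.
With fpc, (1 − n/N)·s²/n ≤ D requires n ≥ n₀/(1 + n₀/N) = 923.4973/(1 + 923.4973/25383) = 891.0777.
Rounding up, n = 892.

892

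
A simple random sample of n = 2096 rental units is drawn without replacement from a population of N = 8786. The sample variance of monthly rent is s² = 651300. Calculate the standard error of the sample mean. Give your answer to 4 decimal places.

Under SRS without replacement, Var(ȳ) = (1 − f)·s²/n with f = n/N = 2096/8786 = 0.23856135.
Var(ȳ) = (1 − 0.23856135)·651300/2096 = 0.76143865·310.73473 = 236.60544.
SE(ȳ) = √(236.60544) = 15.3820.

15.3820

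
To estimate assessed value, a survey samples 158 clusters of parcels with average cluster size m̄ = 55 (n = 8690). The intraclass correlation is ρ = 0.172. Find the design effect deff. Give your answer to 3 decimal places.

10.288

deff = 1 + (55 − 1)·0.172 = 1 + 9.288 = 10.288.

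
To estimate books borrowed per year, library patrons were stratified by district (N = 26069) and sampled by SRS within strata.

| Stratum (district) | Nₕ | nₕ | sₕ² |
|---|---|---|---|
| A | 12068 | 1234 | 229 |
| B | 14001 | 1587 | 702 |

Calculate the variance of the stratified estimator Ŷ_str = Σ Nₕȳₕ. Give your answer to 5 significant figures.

Var(Ŷ_str) = Σₕ Nₕ²(1 − fₕ)sₕ²/nₕ.
A: 12068²·(1 − 1234/12068)·229/1234 = 2.4262998 × 10^7.
B: 14001²·(1 − 1587/14001)·702/1587 = 7.6883117 × 10^7.
Sum = 1.0114612 × 10^8.

1.0115 × 10^8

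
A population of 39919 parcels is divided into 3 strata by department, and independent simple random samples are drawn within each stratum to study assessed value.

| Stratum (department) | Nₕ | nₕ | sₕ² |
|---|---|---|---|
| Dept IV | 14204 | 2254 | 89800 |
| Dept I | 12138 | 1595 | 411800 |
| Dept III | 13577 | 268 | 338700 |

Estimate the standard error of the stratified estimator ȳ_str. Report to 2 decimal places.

12.97

Var(ȳ_str) = Σₕ Wₕ²(1 − fₕ)sₕ²/nₕ with Wₕ = Nₕ/N, N = 39919.
Dept IV: Wₕ = 0.35582054; term = 0.35582054²·(1 − 0.15868769)·89800/2254 = 4.2436708.
Dept I: Wₕ = 0.30406573; term = 0.30406573²·(1 − 0.13140550)·411800/1595 = 20.733742.
Dept III: Wₕ = 0.34011373; term = 0.34011373²·(1 − 0.01973926)·338700/268 = 143.30797.
Sum = 168.28538.
SE = √(168.28538) = 12.97.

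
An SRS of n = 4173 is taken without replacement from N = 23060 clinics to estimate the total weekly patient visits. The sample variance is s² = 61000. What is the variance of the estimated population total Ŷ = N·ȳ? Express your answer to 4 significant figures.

Var(Ŷ) = N²·Var(ȳ) = N²·(1 − n/N)·s²/n.
f = 4173/23060 = 0.18096271; Var(ȳ) = 0.81903729·61000/4173 = 11.972508.
Var(Ŷ) = 23060² · 11.972508 = 6.366544 × 10^9.

6.367 × 10^9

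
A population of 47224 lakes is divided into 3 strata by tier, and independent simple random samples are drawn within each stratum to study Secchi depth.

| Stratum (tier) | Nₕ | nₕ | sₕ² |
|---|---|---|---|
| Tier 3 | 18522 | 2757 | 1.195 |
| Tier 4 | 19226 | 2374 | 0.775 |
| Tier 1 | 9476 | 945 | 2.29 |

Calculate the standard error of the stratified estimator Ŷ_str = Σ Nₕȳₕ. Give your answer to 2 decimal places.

Var(Ŷ_str) = Σₕ Nₕ²(1 − fₕ)sₕ²/nₕ.
Tier 3: 18522²·(1 − 2757/18522)·1.195/2757 = 126564.82.
Tier 4: 19226²·(1 − 2374/19226)·0.775/2374 = 105769.73.
Tier 1: 9476²·(1 − 945/9476)·2.29/945 = 195897.4.
Sum = 428231.95.
SE = √(428231.95) = 654.39.

654.39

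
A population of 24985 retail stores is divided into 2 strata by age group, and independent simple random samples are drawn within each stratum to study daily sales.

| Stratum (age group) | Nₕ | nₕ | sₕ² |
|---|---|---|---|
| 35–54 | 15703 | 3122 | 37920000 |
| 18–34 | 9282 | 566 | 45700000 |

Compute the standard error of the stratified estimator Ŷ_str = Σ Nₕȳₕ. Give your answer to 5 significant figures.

2.9886 × 10^6

Var(Ŷ_str) = Σₕ Nₕ²(1 − fₕ)sₕ²/nₕ.
35–54: 15703²·(1 − 3122/15703)·37920000/3122 = 2.3995689 × 10^12.
18–34: 9282²·(1 − 566/9282)·45700000/566 = 6.5321862 × 10^12.
Sum = 8.9317551 × 10^12.
SE = √(8.9317551 × 10^12) = 2.9886 × 10^6.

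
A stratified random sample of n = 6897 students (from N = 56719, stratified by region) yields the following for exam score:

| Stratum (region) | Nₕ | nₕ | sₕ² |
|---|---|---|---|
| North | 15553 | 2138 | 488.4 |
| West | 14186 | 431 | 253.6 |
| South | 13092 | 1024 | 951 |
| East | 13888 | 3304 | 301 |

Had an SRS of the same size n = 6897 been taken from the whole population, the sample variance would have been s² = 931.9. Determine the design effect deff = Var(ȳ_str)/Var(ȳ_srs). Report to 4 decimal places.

0.8449

Var(ȳ_str) = Σ Wₕ²(1−fₕ)sₕ²/nₕ with Wₕ = Nₕ/56719:
  North: (15553/56719)²·(1−2138/15553)·488.4/2138 = 0.014815478
  West: (14186/56719)²·(1−431/14186)·253.6/431 = 0.035689084
  South: (13092/56719)²·(1−1024/13092)·951/1024 = 0.045610489
  East: (13888/56719)²·(1−3304/13888)·301/3304 = 0.0041625443
  → Var(ȳ_str) = 0.1002776.
Var(ȳ_srs) = (1 − 6897/56719)·931.9/6897 = 0.1186866.
deff = 0.1002776 / 0.1186866 = 0.8449.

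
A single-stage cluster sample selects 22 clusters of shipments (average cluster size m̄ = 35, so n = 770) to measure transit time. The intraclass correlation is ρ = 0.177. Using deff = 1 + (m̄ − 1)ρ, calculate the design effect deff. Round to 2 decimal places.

deff = 1 + (35 − 1)·0.177 = 1 + 6.018 = 7.018.

7.02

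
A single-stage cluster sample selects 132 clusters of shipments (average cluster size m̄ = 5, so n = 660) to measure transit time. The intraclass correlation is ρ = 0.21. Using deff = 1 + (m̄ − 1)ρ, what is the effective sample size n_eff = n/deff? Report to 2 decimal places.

358.70

deff = 1 + (5 − 1)·0.21 = 1 + 0.84 = 1.84.
n_eff = 660 / 1.84 = 358.70.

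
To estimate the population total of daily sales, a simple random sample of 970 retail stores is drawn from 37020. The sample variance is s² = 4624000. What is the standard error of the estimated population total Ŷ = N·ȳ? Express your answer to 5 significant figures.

Var(Ŷ) = N²·Var(ȳ) = N²·(1 − n/N)·s²/n.
f = 970/37020 = 0.02620205; Var(ȳ) = 0.97379795·4624000/970 = 4642.1049.
Var(Ŷ) = 37020² · 4642.1049 = 6.3619138 × 10^12.
SE(Ŷ) = √(6.3619138 × 10^12) = 2.5223 × 10^6.

2.5223 × 10^6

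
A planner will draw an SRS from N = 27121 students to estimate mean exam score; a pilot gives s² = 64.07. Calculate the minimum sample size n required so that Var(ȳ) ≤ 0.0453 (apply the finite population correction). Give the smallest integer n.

Without fpc, n₀ = s²/D = 64.07/0.0453 = 1414.3488.
With fpc, (1 − n/N)·s²/n ≤ D requires n ≥ n₀/(1 + n₀/N) = 1414.3488/(1 + 1414.3488/27121) = 1344.2469.
Rounding up, n = 1345.

1345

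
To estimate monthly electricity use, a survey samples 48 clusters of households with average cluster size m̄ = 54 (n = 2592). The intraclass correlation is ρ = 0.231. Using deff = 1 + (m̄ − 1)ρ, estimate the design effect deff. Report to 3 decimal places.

13.243

deff = 1 + (54 − 1)·0.231 = 1 + 12.243 = 13.243.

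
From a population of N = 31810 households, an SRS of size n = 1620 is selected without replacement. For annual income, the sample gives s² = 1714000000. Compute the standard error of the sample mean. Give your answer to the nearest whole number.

Under SRS without replacement, Var(ȳ) = (1 − f)·s²/n with f = n/N = 1620/31810 = 0.05092738.
Var(ȳ) = (1 − 0.05092738)·1714000000/1620 = 0.94907262·1.0580247 × 10^6 = 1.0041423 × 10^6.
SE(ȳ) = √(1.0041423 × 10^6) = 1002.

1002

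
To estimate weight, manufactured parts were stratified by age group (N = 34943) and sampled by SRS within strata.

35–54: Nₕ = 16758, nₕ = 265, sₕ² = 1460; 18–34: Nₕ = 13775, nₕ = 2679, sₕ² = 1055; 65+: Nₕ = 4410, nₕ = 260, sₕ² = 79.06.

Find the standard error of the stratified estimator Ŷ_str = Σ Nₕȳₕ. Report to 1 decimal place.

39856.1

Var(Ŷ_str) = Σₕ Nₕ²(1 − fₕ)sₕ²/nₕ.
35–54: 16758²·(1 − 265/16758)·1460/265 = 1.5227508 × 10^9.
18–34: 13775²·(1 − 2679/13775)·1055/2679 = 6.0191865 × 10^7.
65+: 4410²·(1 − 260/4410)·79.06/260 = 5.5650638 × 10^6.
Sum = 1.5885077 × 10^9.
SE = √(1.5885077 × 10^9) = 39856.1.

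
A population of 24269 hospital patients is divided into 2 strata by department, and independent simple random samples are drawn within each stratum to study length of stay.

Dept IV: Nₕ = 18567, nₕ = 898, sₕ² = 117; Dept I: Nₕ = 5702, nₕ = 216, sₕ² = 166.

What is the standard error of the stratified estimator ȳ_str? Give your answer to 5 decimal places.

0.33673

Var(ȳ_str) = Σₕ Wₕ²(1 − fₕ)sₕ²/nₕ with Wₕ = Nₕ/N, N = 24269.
Dept IV: Wₕ = 0.76505006; term = 0.76505006²·(1 − 0.04836538)·117/898 = 0.072570392.
Dept I: Wₕ = 0.23494994; term = 0.23494994²·(1 − 0.03788145)·166/216 = 0.040816296.
Sum = 0.11338669.
SE = √(0.11338669) = 0.33673.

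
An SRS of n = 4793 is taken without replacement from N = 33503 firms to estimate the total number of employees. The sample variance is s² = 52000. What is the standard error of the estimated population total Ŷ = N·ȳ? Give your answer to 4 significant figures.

102200

Var(Ŷ) = N²·Var(ȳ) = N²·(1 − n/N)·s²/n.
f = 4793/33503 = 0.14306182; Var(ȳ) = 0.85693818·52000/4793 = 9.2970552.
Var(Ŷ) = 33503² · 9.2970552 = 1.0435489 × 10^10.
SE(Ŷ) = √(1.0435489 × 10^10) = 102200.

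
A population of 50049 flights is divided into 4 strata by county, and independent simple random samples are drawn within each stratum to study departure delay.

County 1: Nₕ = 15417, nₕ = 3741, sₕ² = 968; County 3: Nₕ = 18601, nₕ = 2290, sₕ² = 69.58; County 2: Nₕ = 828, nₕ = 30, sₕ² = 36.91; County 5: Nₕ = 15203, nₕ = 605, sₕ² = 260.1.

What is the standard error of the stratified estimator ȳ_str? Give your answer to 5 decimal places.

Var(ȳ_str) = Σₕ Wₕ²(1 − fₕ)sₕ²/nₕ with Wₕ = Nₕ/N, N = 50049.
County 1: Wₕ = 0.30803812; term = 0.30803812²·(1 − 0.24265421)·968/3741 = 0.018594769.
County 3: Wₕ = 0.37165578; term = 0.37165578²·(1 − 0.12311166)·69.58/2290 = 0.0036802304.
County 2: Wₕ = 0.01654379; term = 0.01654379²·(1 − 0.03623188)·36.91/30 = 3.2453774 × 10^-4.
County 5: Wₕ = 0.30376231; term = 0.30376231²·(1 − 0.03979478)·260.1/605 = 0.038090513.
Sum = 0.06069005.
SE = √(0.06069005) = 0.24635.

0.24635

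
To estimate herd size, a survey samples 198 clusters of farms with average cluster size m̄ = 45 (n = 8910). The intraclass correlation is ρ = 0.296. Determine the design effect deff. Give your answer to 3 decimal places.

deff = 1 + (45 − 1)·0.296 = 1 + 13.024 = 14.024.

14.024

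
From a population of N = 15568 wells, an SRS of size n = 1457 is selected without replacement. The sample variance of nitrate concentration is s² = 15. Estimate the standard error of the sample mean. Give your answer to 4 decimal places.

0.0966

Under SRS without replacement, Var(ȳ) = (1 − f)·s²/n with f = n/N = 1457/15568 = 0.09358941.
Var(ȳ) = (1 − 0.09358941)·15/1457 = 0.90641059·0.010295127 = 0.0093316121.
SE(ȳ) = √(0.0093316121) = 0.0966.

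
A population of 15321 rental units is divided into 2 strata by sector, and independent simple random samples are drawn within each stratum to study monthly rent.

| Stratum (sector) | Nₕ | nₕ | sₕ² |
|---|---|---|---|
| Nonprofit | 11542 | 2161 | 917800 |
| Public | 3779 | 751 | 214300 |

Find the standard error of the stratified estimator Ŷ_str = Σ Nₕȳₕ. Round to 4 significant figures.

Var(Ŷ_str) = Σₕ Nₕ²(1 − fₕ)sₕ²/nₕ.
Nonprofit: 11542²·(1 − 2161/11542)·917800/2161 = 4.5985773 × 10^10.
Public: 3779²·(1 − 751/3779)·214300/751 = 3.2652392 × 10^9.
Sum = 4.9251012 × 10^10.
SE = √(4.9251012 × 10^10) = 221900.

221900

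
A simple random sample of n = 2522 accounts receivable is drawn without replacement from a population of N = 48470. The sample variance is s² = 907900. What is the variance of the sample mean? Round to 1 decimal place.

Under SRS without replacement, Var(ȳ) = (1 − f)·s²/n with f = n/N = 2522/48470 = 0.05203218.
Var(ȳ) = (1 − 0.05203218)·907900/2522 = 0.94796782·359.99207 = 341.2609.

341.3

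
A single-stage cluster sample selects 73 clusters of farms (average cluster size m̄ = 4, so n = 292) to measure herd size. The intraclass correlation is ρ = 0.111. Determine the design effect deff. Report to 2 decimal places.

1.33

deff = 1 + (4 − 1)·0.111 = 1 + 0.333 = 1.333.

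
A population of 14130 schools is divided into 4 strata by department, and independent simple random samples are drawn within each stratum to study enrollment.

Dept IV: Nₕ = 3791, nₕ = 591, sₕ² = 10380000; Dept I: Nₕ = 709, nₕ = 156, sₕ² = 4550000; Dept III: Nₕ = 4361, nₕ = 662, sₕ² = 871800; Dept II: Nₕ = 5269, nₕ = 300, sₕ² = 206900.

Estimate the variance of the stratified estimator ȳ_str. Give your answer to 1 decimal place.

1321.3

Var(ȳ_str) = Σₕ Wₕ²(1 − fₕ)sₕ²/nₕ with Wₕ = Nₕ/N, N = 14130.
Dept IV: Wₕ = 0.26829441; term = 0.26829441²·(1 − 0.15589554)·10380000/591 = 1067.1594.
Dept I: Wₕ = 0.05017693; term = 0.05017693²·(1 − 0.22002821)·4550000/156 = 57.276153.
Dept III: Wₕ = 0.30863411; term = 0.30863411²·(1 − 0.15180005)·871800/662 = 106.40082.
Dept II: Wₕ = 0.37289455; term = 0.37289455²·(1 − 0.05693680)·206900/300 = 90.438241.
Sum = 1321.2746.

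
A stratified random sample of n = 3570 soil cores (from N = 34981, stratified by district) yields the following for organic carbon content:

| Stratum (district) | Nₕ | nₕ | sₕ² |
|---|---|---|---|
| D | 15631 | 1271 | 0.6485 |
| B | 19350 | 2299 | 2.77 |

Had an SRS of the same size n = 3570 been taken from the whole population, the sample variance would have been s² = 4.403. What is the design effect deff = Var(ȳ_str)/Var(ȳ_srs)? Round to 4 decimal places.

Var(ȳ_str) = Σ Wₕ²(1−fₕ)sₕ²/nₕ with Wₕ = Nₕ/34981:
  D: (15631/34981)²·(1−1271/15631)·0.6485/1271 = 9.3592531 × 10^-5
  B: (19350/34981)²·(1−2299/19350)·2.77/2299 = 3.2486818 × 10^-4
  → Var(ȳ_str) = 4.1846071 × 10^-4.
Var(ȳ_srs) = (1 − 3570/34981)·4.403/3570 = 0.001107465.
deff = (4.1846071 × 10^-4) / 0.001107465 = 0.3779.

0.3779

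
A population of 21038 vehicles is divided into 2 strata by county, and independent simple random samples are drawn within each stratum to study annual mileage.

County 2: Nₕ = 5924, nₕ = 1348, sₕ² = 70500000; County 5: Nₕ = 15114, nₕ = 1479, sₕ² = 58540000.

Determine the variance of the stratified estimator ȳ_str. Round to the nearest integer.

Var(ȳ_str) = Σₕ Wₕ²(1 − fₕ)sₕ²/nₕ with Wₕ = Nₕ/N, N = 21038.
County 2: Wₕ = 0.28158570; term = 0.28158570²·(1 − 0.22754895)·70500000/1348 = 3203.2541.
County 5: Wₕ = 0.71841430; term = 0.71841430²·(1 − 0.09785629)·58540000/1479 = 18429.358.
Sum = 21632.612.

21633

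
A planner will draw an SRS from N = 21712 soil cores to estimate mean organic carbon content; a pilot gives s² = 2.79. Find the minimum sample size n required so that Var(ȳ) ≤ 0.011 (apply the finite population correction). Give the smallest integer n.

251

Without fpc, n₀ = s²/D = 2.79/0.011 = 253.6364.
With fpc, (1 − n/N)·s²/n ≤ D requires n ≥ n₀/(1 + n₀/N) = 253.6364/(1 + 253.6364/21712) = 250.7077.
Rounding up, n = 251.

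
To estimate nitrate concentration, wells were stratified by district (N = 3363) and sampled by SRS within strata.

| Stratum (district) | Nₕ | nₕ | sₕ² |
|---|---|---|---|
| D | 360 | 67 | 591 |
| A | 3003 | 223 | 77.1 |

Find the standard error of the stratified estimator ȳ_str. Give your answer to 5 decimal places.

0.58093

Var(ȳ_str) = Σₕ Wₕ²(1 − fₕ)sₕ²/nₕ with Wₕ = Nₕ/N, N = 3363.
D: Wₕ = 0.10704728; term = 0.10704728²·(1 − 0.18611111)·591/67 = 0.082267645.
A: Wₕ = 0.89295272; term = 0.89295272²·(1 − 0.07425907)·77.1/223 = 0.25520895.
Sum = 0.3374766.
SE = √(0.3374766) = 0.58093.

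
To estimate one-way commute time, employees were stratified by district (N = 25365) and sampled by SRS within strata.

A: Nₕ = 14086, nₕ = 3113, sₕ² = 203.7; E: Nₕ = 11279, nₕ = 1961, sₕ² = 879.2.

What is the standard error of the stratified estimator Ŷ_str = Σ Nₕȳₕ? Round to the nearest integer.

Var(Ŷ_str) = Σₕ Nₕ²(1 − fₕ)sₕ²/nₕ.
A: 14086²·(1 − 3113/14086)·203.7/3113 = 1.0114047 × 10^7.
E: 11279²·(1 − 1961/11279)·879.2/1961 = 4.7119795 × 10^7.
Sum = 5.7233842 × 10^7.
SE = √(5.7233842 × 10^7) = 7565.

7565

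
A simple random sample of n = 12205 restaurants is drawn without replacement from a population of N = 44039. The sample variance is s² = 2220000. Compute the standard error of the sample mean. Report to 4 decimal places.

Under SRS without replacement, Var(ȳ) = (1 − f)·s²/n with f = n/N = 12205/44039 = 0.27714072.
Var(ȳ) = (1 − 0.27714072)·2220000/12205 = 0.72285928·181.89267 = 131.4828.
SE(ȳ) = √(131.4828) = 11.4666.

11.4666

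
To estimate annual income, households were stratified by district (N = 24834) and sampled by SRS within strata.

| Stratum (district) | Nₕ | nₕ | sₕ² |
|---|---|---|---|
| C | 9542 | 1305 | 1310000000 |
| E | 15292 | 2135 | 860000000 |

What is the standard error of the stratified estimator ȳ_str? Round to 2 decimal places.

509.26

Var(ȳ_str) = Σₕ Wₕ²(1 − fₕ)sₕ²/nₕ with Wₕ = Nₕ/N, N = 24834.
C: Wₕ = 0.38423130; term = 0.38423130²·(1 − 0.13676378)·1310000000/1305 = 127931.03.
E: Wₕ = 0.61576870; term = 0.61576870²·(1 − 0.13961549)·860000000/2135 = 131409.99.
Sum = 259341.02.
SE = √(259341.02) = 509.26.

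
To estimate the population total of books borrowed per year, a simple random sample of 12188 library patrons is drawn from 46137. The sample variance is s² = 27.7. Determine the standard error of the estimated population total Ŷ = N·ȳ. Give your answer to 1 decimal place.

Var(Ŷ) = N²·Var(ȳ) = N²·(1 − n/N)·s²/n.
f = 12188/46137 = 0.26416976; Var(ȳ) = 0.73583024·27.7/12188 = 0.0016723415.
Var(Ŷ) = 46137² · 0.0016723415 = 3.5597842 × 10^6.
SE(Ŷ) = √(3.5597842 × 10^6) = 1886.7.

1886.7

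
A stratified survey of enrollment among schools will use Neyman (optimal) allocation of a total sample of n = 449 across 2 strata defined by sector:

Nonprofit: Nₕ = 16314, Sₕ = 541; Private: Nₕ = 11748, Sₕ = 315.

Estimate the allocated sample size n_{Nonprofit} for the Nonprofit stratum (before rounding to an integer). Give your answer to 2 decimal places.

Neyman allocation: nₕ = n·NₕSₕ / Σⱼ NⱼSⱼ.
Σ NⱼSⱼ = 16314·541 + 11748·315 = 1.2526494 × 10^7.
n_{Nonprofit} = 449·16314·541 / (1.2526494 × 10^7) = 316.35.

316.35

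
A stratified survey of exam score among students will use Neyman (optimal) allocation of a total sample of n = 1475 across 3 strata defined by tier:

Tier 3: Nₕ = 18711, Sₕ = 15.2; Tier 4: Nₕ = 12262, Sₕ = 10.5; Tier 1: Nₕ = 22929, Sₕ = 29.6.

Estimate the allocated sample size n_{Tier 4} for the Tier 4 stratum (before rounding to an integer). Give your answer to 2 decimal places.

Neyman allocation: nₕ = n·NₕSₕ / Σⱼ NⱼSⱼ.
Σ NⱼSⱼ = 18711·15.2 + 12262·10.5 + 22929·29.6 = 1.0918566 × 10^6.
n_{Tier 4} = 1475·12262·10.5 / (1.0918566 × 10^6) = 173.93.

173.93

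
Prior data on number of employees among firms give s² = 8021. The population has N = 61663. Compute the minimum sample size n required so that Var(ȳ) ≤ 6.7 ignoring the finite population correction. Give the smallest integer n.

1198

Without fpc, n₀ = s²/D = 8021/6.7 = 1197.1642.
Rounding up, n = 1198.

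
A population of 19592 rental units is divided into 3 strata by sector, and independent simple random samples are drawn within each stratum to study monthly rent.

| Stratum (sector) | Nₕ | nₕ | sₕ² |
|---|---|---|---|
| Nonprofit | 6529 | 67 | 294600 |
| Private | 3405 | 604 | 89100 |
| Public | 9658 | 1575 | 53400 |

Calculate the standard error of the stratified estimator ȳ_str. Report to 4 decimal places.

22.2229

Var(ȳ_str) = Σₕ Wₕ²(1 − fₕ)sₕ²/nₕ with Wₕ = Nₕ/N, N = 19592.
Nonprofit: Wₕ = 0.33324826; term = 0.33324826²·(1 − 0.01026191)·294600/67 = 483.29691.
Private: Wₕ = 0.17379543; term = 0.17379543²·(1 − 0.17738620)·89100/604 = 3.6653331.
Public: Wₕ = 0.49295631; term = 0.49295631²·(1 − 0.16307724)·53400/1575 = 6.8954551.
Sum = 493.8577.
SE = √(493.8577) = 22.2229.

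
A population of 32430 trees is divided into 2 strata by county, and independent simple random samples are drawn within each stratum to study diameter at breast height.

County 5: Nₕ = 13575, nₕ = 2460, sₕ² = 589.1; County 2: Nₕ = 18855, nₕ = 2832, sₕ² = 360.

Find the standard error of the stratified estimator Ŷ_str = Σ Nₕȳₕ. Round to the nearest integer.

8633

Var(Ŷ_str) = Σₕ Nₕ²(1 − fₕ)sₕ²/nₕ.
County 5: 13575²·(1 − 2460/13575)·589.1/2460 = 3.6132933 × 10^7.
County 2: 18855²·(1 − 2832/18855)·360/2832 = 3.8404279 × 10^7.
Sum = 7.4537212 × 10^7.
SE = √(7.4537212 × 10^7) = 8633.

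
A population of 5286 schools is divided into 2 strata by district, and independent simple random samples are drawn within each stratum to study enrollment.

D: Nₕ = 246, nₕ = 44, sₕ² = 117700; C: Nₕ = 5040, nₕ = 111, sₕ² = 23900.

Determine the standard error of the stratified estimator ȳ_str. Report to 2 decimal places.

14.01

Var(ȳ_str) = Σₕ Wₕ²(1 − fₕ)sₕ²/nₕ with Wₕ = Nₕ/N, N = 5286.
D: Wₕ = 0.04653802; term = 0.04653802²·(1 − 0.17886179)·117700/44 = 4.7572497.
C: Wₕ = 0.95346198; term = 0.95346198²·(1 − 0.02202381)·23900/111 = 191.42998.
Sum = 196.18723.
SE = √(196.18723) = 14.01.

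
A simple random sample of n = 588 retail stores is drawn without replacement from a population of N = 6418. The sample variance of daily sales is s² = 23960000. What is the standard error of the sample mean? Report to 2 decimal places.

Under SRS without replacement, Var(ȳ) = (1 − f)·s²/n with f = n/N = 588/6418 = 0.09161733.
Var(ȳ) = (1 − 0.09161733)·23960000/588 = 0.90838267·40748.299 = 37015.049.
SE(ȳ) = √(37015.049) = 192.39.

192.39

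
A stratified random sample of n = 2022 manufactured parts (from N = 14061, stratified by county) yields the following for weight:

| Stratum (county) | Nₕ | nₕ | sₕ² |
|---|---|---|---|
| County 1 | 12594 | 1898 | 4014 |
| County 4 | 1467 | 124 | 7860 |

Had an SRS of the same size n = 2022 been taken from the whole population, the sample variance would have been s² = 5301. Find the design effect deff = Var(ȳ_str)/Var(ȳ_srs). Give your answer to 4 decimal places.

Var(ȳ_str) = Σ Wₕ²(1−fₕ)sₕ²/nₕ with Wₕ = Nₕ/14061:
  County 1: (12594/14061)²·(1−1898/12594)·4014/1898 = 1.4409
  County 4: (1467/14061)²·(1−124/1467)·7860/124 = 0.63164719
  → Var(ȳ_str) = 2.0725472.
Var(ȳ_srs) = (1 − 2022/14061)·5301/2022 = 2.2446615.
deff = 2.0725472 / 2.2446615 = 0.9233.

0.9233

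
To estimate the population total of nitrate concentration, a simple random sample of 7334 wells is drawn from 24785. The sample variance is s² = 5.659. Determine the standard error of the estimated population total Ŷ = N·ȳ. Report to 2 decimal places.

Var(Ŷ) = N²·Var(ȳ) = N²·(1 − n/N)·s²/n.
f = 7334/24785 = 0.29590478; Var(ȳ) = 0.70409522·5.659/7334 = 5.4328809 × 10^-4.
Var(Ŷ) = 24785² · (5.4328809 × 10^-4) = 333739.82.
SE(Ŷ) = √(333739.82) = 577.70.

577.70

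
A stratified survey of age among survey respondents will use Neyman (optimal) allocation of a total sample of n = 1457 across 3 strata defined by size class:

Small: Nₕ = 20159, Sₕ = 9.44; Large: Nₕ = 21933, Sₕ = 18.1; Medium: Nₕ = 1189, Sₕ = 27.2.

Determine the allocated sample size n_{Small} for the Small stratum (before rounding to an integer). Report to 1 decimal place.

447.5

Neyman allocation: nₕ = n·NₕSₕ / Σⱼ NⱼSⱼ.
Σ NⱼSⱼ = 20159·9.44 + 21933·18.1 + 1189·27.2 = 619629.06.
n_{Small} = 1457·20159·9.44 / 619629.06 = 447.5.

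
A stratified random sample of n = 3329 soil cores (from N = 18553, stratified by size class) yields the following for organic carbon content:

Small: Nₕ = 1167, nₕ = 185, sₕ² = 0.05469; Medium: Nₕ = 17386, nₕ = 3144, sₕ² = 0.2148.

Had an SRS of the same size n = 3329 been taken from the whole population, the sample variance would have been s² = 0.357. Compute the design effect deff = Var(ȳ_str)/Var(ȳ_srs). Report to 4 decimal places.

Var(ȳ_str) = Σ Wₕ²(1−fₕ)sₕ²/nₕ with Wₕ = Nₕ/18553:
  Small: (1167/18553)²·(1−185/1167)·0.05469/185 = 9.8421561 × 10^-7
  Medium: (17386/18553)²·(1−3144/17386)·0.2148/3144 = 4.9146671 × 10^-5
  → Var(ȳ_str) = 5.0130887 × 10^-5.
Var(ȳ_srs) = (1 − 3329/18553)·0.357/3329 = 8.799724 × 10^-5.
deff = (5.0130887 × 10^-5) / (8.799724 × 10^-5) = 0.5697.

0.5697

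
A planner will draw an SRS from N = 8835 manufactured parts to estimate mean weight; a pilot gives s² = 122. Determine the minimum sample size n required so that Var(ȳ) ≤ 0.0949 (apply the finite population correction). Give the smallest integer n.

Without fpc, n₀ = s²/D = 122/0.0949 = 1285.5638.
With fpc, (1 − n/N)·s²/n ≤ D requires n ≥ n₀/(1 + n₀/N) = 1285.5638/(1 + 1285.5638/8835) = 1122.2652.
Rounding up, n = 1123.

1123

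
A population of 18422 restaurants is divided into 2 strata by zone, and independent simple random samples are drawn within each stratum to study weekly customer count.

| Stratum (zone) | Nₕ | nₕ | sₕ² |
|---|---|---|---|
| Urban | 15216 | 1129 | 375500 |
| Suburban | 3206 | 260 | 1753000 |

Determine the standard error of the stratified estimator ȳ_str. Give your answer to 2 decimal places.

Var(ȳ_str) = Σₕ Wₕ²(1 − fₕ)sₕ²/nₕ with Wₕ = Nₕ/N, N = 18422.
Urban: Wₕ = 0.82596895; term = 0.82596895²·(1 − 0.07419821)·375500/1129 = 210.06875.
Suburban: Wₕ = 0.17403105; term = 0.17403105²·(1 − 0.08109794)·1753000/260 = 187.64253.
Sum = 397.71128.
SE = √(397.71128) = 19.94.

19.94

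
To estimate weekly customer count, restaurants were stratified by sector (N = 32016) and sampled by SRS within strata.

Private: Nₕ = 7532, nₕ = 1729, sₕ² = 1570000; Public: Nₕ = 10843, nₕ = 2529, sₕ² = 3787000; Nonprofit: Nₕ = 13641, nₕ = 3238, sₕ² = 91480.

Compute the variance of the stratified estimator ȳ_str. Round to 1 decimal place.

Var(ȳ_str) = Σₕ Wₕ²(1 − fₕ)sₕ²/nₕ with Wₕ = Nₕ/N, N = 32016.
Private: Wₕ = 0.23525737; term = 0.23525737²·(1 − 0.22955390)·1570000/1729 = 38.719826.
Public: Wₕ = 0.33867441; term = 0.33867441²·(1 − 0.23323803)·3787000/2529 = 131.69577.
Nonprofit: Wₕ = 0.42606822; term = 0.42606822²·(1 − 0.23737263)·91480/3238 = 3.9112896.
Sum = 174.32689.

174.3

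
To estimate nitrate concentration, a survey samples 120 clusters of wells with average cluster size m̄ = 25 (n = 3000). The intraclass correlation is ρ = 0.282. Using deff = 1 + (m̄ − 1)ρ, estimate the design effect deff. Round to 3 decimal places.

deff = 1 + (25 − 1)·0.282 = 1 + 6.768 = 7.768.

7.768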